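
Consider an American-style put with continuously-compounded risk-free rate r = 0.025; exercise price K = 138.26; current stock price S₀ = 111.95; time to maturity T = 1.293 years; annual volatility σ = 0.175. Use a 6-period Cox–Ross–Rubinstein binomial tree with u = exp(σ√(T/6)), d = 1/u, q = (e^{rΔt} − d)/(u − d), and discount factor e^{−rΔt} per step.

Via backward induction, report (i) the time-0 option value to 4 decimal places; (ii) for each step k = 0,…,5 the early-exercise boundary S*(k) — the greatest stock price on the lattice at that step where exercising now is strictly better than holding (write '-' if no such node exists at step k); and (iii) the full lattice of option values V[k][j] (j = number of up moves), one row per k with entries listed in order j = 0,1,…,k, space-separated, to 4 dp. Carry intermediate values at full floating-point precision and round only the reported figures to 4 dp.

params: Δt=0.21550 u=1.08463 d=0.92197 q=0.51291 e^(-rΔt)=0.99463
t_6 payoffs: 69.5000 57.3693 43.0985 26.3100 6.5597 0.0000 0.0000
t_5: node(5,0) S=74.5791 payoff=63.6809 vs cont=62.9380 → 63.6809 [stop]  node(5,1) S=87.7364 payoff=50.5236 vs cont=49.7807 → 50.5236 [stop]  node(5,2) S=103.2150 payoff=35.0450 vs cont=34.3022 → 35.0450 [stop]  node(5,3) S=121.4243 payoff=16.8357 vs cont=16.0929 → 16.8357 [stop]  node(5,4) S=142.8461 payoff=0.0000 vs cont=3.1780 → 3.1780 [wait]  node(5,5) S=168.0472 payoff=0.0000 vs cont=0.0000 → 0.0000 [wait]  ⇒ S*(5)=121.4243
t_4: node(4,0) S=80.8907 payoff=57.3693 vs cont=56.6265 → 57.3693 [stop]  node(4,1) S=95.1615 payoff=43.0985 vs cont=42.3556 → 43.0985 [stop]  node(4,2) S=111.9500 payoff=26.3100 vs cont=25.5671 → 26.3100 [stop]  node(4,3) S=131.7003 payoff=6.5597 vs cont=9.7777 → 9.7777 [wait]  node(4,4) S=154.9351 payoff=0.0000 vs cont=1.5396 → 1.5396 [wait]  ⇒ S*(4)=111.9500
t_3: node(3,0) S=87.7364 payoff=50.5236 vs cont=49.7807 → 50.5236 [stop]  node(3,1) S=103.2150 payoff=35.0450 vs cont=34.3022 → 35.0450 [stop]  node(3,2) S=121.4243 payoff=16.8357 vs cont=17.7345 → 17.7345 [wait]  node(3,3) S=142.8461 payoff=0.0000 vs cont=5.5224 → 5.5224 [wait]  ⇒ S*(3)=103.2150
t_2: node(2,0) S=95.1615 payoff=43.0985 vs cont=42.3556 → 43.0985 [stop]  node(2,1) S=111.9500 payoff=26.3100 vs cont=26.0257 → 26.3100 [stop]  node(2,2) S=131.7003 payoff=6.5597 vs cont=11.4092 → 11.4092 [wait]  ⇒ S*(2)=111.9500
t_1: node(1,0) S=103.2150 payoff=35.0450 vs cont=34.3022 → 35.0450 [stop]  node(1,1) S=121.4243 payoff=16.8357 vs cont=18.5669 → 18.5669 [wait]  ⇒ S*(1)=103.2150
t_0: node(0,0) S=111.9500 payoff=26.3100 vs cont=26.4503 → 26.4503 [wait]  ⇒ S*(0)=-

price = 26.4503
boundary = - 103.2150 111.9500 103.2150 111.9500 121.4243
tree:
26.4503
35.0450 18.5669
43.0985 26.3100 11.4092
50.5236 35.0450 17.7345 5.5224
57.3693 43.0985 26.3100 9.7777 1.5396
63.6809 50.5236 35.0450 16.8357 3.1780 0.0000
69.5000 57.3693 43.0985 26.3100 6.5597 0.0000 0.0000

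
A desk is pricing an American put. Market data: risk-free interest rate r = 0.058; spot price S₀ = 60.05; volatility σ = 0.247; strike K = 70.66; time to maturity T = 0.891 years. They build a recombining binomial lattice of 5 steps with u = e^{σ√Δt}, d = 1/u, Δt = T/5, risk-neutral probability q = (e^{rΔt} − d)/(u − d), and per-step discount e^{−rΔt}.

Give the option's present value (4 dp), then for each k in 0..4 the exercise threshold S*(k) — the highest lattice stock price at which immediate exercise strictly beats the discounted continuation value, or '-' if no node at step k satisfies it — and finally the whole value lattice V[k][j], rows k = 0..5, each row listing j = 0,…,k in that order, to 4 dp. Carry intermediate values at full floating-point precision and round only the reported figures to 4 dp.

price = 11.3508
boundary = - 54.1041 48.7469 54.1041 60.0500
tree:
11.3508
16.5559 6.8418
21.9131 10.9050 3.2818
26.7398 16.5559 5.9817 0.8913
31.0886 21.9131 10.6100 1.8907 0.0000
35.0068 26.7398 16.5559 4.0106 0.0000 0.0000

Δt=0.17820, u=1.10990, d=0.90098, q=0.52369, disc=e^(-rΔt)=0.98972
k=5 terminal: V=max(K-S,0) → 35.0068 26.7398 16.5559 4.0106 0.0000 0.0000
k=4: j=0 S=39.5714 intr=31.0886 cont=30.3621 V=31.0886[EX]; j=1 S=48.7469 intr=21.9131 cont=21.1865 V=21.9131[EX]; j=2 S=60.0500 intr=10.6100 cont=9.8834 V=10.6100[EX]; j=3 S=73.9740 intr=0.0000 cont=1.8907 V=1.8907[hold]; j=4 S=91.1266 intr=0.0000 cont=0.0000 V=0.0000[hold]  S*(4)=60.0500
k=3: j=0 S=43.9202 intr=26.7398 cont=26.0133 V=26.7398[EX]; j=1 S=54.1041 intr=16.5559 cont=15.8294 V=16.5559[EX]; j=2 S=66.6494 intr=4.0106 cont=5.9817 V=5.9817[hold]; j=3 S=82.1036 intr=0.0000 cont=0.8913 V=0.8913[hold]  S*(3)=54.1041
k=2: j=0 S=48.7469 intr=21.9131 cont=21.1865 V=21.9131[EX]; j=1 S=60.0500 intr=10.6100 cont=10.9050 V=10.9050[hold]; j=2 S=73.9740 intr=0.0000 cont=3.2818 V=3.2818[hold]  S*(2)=48.7469
k=1: j=0 S=54.1041 intr=16.5559 cont=15.9823 V=16.5559[EX]; j=1 S=66.6494 intr=4.0106 cont=6.8418 V=6.8418[hold]  S*(1)=54.1041
k=0: j=0 S=60.0500 intr=10.6100 cont=11.3508 V=11.3508[hold]  S*(0)=-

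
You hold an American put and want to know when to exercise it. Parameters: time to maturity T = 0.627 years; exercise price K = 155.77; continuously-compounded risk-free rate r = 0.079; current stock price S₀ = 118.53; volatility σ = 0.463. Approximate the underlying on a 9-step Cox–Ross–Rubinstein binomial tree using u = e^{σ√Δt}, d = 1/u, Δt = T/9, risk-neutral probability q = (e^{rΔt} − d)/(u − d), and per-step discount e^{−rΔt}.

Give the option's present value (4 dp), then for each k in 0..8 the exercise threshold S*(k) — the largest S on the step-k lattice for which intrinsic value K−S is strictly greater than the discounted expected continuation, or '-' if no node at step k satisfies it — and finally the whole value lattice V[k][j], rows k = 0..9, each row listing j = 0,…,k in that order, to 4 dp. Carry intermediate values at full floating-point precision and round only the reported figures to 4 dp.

Δt=0.06967  u=1.12999  d=0.88497  q=0.49201  discount=0.99451
step 9 (expiry): payoffs max(K−S,0) = 116.3091 105.3836 91.4330 73.6200 50.8750 21.8326 0.0000 0.0000 0.0000 0.0000
step 8: (k=8,j=0): S=44.5903, (K−S)⁺=111.1797, hold=110.3248 ⇒ V=111.1797 exercise | (k=8,j=1): S=56.9360, (K−S)⁺=98.8340, hold=97.9790 ⇒ V=98.8340 exercise | (k=8,j=2): S=72.7000, (K−S)⁺=83.0700, hold=82.2151 ⇒ V=83.0700 exercise | (k=8,j=3): S=92.8285, (K−S)⁺=62.9415, hold=62.0866 ⇒ V=62.9415 exercise | (k=8,j=4): S=118.5300, (K−S)⁺=37.2400, hold=36.3850 ⇒ V=37.2400 exercise | (k=8,j=5): S=151.3475, (K−S)⁺=4.4225, hold=11.0299 ⇒ V=11.0299 continue | (k=8,j=6): S=193.2513, (K−S)⁺=0.0000, hold=0.0000 ⇒ V=0.0000 continue | (k=8,j=7): S=246.7569, (K−S)⁺=0.0000, hold=0.0000 ⇒ V=0.0000 continue | (k=8,j=8): S=315.0768, (K−S)⁺=0.0000, hold=0.0000 ⇒ V=0.0000 continue  boundary S*=118.5300
step 7: (k=7,j=0): S=50.3864, (K−S)⁺=105.3836, hold=104.5286 ⇒ V=105.3836 exercise | (k=7,j=1): S=64.3370, (K−S)⁺=91.4330, hold=90.5781 ⇒ V=91.4330 exercise | (k=7,j=2): S=82.1500, (K−S)⁺=73.6200, hold=72.7650 ⇒ V=73.6200 exercise | (k=7,j=3): S=104.8950, (K−S)⁺=50.8750, hold=50.0201 ⇒ V=50.8750 exercise | (k=7,j=4): S=133.9374, (K−S)⁺=21.8326, hold=24.2107 ⇒ V=24.2107 continue | (k=7,j=5): S=171.0208, (K−S)⁺=0.0000, hold=5.5723 ⇒ V=5.5723 continue | (k=7,j=6): S=218.3714, (K−S)⁺=0.0000, hold=0.0000 ⇒ V=0.0000 continue | (k=7,j=7): S=278.8322, (K−S)⁺=0.0000, hold=0.0000 ⇒ V=0.0000 continue  boundary S*=104.8950
step 6: (k=6,j=0): S=56.9360, (K−S)⁺=98.8340, hold=97.9790 ⇒ V=98.8340 exercise | (k=6,j=1): S=72.7000, (K−S)⁺=83.0700, hold=82.2151 ⇒ V=83.0700 exercise | (k=6,j=2): S=92.8285, (K−S)⁺=62.9415, hold=62.0866 ⇒ V=62.9415 exercise | (k=6,j=3): S=118.5300, (K−S)⁺=37.2400, hold=37.5487 ⇒ V=37.5487 continue | (k=6,j=4): S=151.3475, (K−S)⁺=4.4225, hold=14.9579 ⇒ V=14.9579 continue | (k=6,j=5): S=193.2513, (K−S)⁺=0.0000, hold=2.8151 ⇒ V=2.8151 continue | (k=6,j=6): S=246.7569, (K−S)⁺=0.0000, hold=0.0000 ⇒ V=0.0000 continue  boundary S*=92.8285
step 5: (k=5,j=0): S=64.3370, (K−S)⁺=91.4330, hold=90.5781 ⇒ V=91.4330 exercise | (k=5,j=1): S=82.1500, (K−S)⁺=73.6200, hold=72.7650 ⇒ V=73.6200 exercise | (k=5,j=2): S=104.8950, (K−S)⁺=50.8750, hold=50.1711 ⇒ V=50.8750 exercise | (k=5,j=3): S=133.9374, (K−S)⁺=21.8326, hold=26.2887 ⇒ V=26.2887 continue | (k=5,j=4): S=171.0208, (K−S)⁺=0.0000, hold=8.9342 ⇒ V=8.9342 continue | (k=5,j=5): S=218.3714, (K−S)⁺=0.0000, hold=1.4222 ⇒ V=1.4222 continue  boundary S*=104.8950
step 4: (k=4,j=0): S=72.7000, (K−S)⁺=83.0700, hold=82.2151 ⇒ V=83.0700 exercise | (k=4,j=1): S=92.8285, (K−S)⁺=62.9415, hold=62.0866 ⇒ V=62.9415 exercise | (k=4,j=2): S=118.5300, (K−S)⁺=37.2400, hold=38.5654 ⇒ V=38.5654 continue | (k=4,j=3): S=151.3475, (K−S)⁺=4.4225, hold=17.6527 ⇒ V=17.6527 continue | (k=4,j=4): S=193.2513, (K−S)⁺=0.0000, hold=5.2095 ⇒ V=5.2095 continue  boundary S*=92.8285
step 3: (k=3,j=0): S=82.1500, (K−S)⁺=73.6200, hold=72.7650 ⇒ V=73.6200 exercise | (k=3,j=1): S=104.8950, (K−S)⁺=50.8750, hold=50.6686 ⇒ V=50.8750 exercise | (k=3,j=2): S=133.9374, (K−S)⁺=21.8326, hold=28.1210 ⇒ V=28.1210 continue | (k=3,j=3): S=171.0208, (K−S)⁺=0.0000, hold=11.4672 ⇒ V=11.4672 continue  boundary S*=104.8950
step 2: (k=2,j=0): S=92.8285, (K−S)⁺=62.9415, hold=62.0866 ⇒ V=62.9415 exercise | (k=2,j=1): S=118.5300, (K−S)⁺=37.2400, hold=39.4620 ⇒ V=39.4620 continue | (k=2,j=2): S=151.3475, (K−S)⁺=4.4225, hold=19.8178 ⇒ V=19.8178 continue  boundary S*=92.8285
step 1: (k=1,j=0): S=104.8950, (K−S)⁺=50.8750, hold=51.1073 ⇒ V=51.1073 continue | (k=1,j=1): S=133.9374, (K−S)⁺=21.8326, hold=29.6333 ⇒ V=29.6333 continue  boundary S*=-
step 0: (k=0,j=0): S=118.5300, (K−S)⁺=37.2400, hold=40.3194 ⇒ V=40.3194 continue  boundary S*=-

price = 40.3194
boundary = - - 92.8285 104.8950 92.8285 104.8950 92.8285 104.8950 118.5300
tree:
40.3194
51.1073 29.6333
62.9415 39.4620 19.8178
73.6200 50.8750 28.1210 11.4672
83.0700 62.9415 38.5654 17.6527 5.2095
91.4330 73.6200 50.8750 26.2887 8.9342 1.4222
98.8340 83.0700 62.9415 37.5487 14.9579 2.8151 0.0000
105.3836 91.4330 73.6200 50.8750 24.2107 5.5723 0.0000 0.0000
111.1797 98.8340 83.0700 62.9415 37.2400 11.0299 0.0000 0.0000 0.0000
116.3091 105.3836 91.4330 73.6200 50.8750 21.8326 0.0000 0.0000 0.0000 0.0000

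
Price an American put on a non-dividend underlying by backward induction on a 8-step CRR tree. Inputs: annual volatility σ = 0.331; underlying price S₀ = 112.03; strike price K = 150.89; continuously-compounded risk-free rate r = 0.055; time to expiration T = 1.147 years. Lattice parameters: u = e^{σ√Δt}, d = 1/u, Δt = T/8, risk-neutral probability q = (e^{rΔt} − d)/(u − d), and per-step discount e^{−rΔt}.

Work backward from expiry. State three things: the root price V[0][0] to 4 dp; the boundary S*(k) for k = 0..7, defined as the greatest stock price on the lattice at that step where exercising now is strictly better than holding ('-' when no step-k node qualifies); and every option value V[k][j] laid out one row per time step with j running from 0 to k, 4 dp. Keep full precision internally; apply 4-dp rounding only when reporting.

Δt=0.14338, u=1.13353, d=0.88220, q=0.50021, disc=e^(-rΔt)=0.99215
k=8 terminal: V=max(K-S,0) → 109.7860 98.0763 83.0308 63.6990 38.8600 6.9449 0.0000 0.0000 0.0000
k=7: j=0 S=46.5924 intr=104.2976 cont=103.1124 V=104.2976[EX]; j=1 S=59.8656 intr=91.0244 cont=89.8392 V=91.0244[EX]; j=2 S=76.9202 intr=73.9698 cont=72.7846 V=73.9698[EX]; j=3 S=98.8332 intr=52.0568 cont=50.8716 V=52.0568[EX]; j=4 S=126.9889 intr=23.9011 cont=22.7159 V=23.9011[EX]; j=5 S=163.1655 intr=0.0000 cont=3.4437 V=3.4437[hold]; j=6 S=209.6481 intr=0.0000 cont=0.0000 V=0.0000[hold]; j=7 S=269.3728 intr=0.0000 cont=0.0000 V=0.0000[hold]  S*(7)=126.9889
k=6: j=0 S=52.8137 intr=98.0763 cont=96.8912 V=98.0763[EX]; j=1 S=67.8592 intr=83.0308 cont=81.8456 V=83.0308[EX]; j=2 S=87.1910 intr=63.6990 cont=62.5138 V=63.6990[EX]; j=3 S=112.0300 intr=38.8600 cont=37.6748 V=38.8600[EX]; j=4 S=143.9451 intr=6.9449 cont=13.5608 V=13.5608[hold]; j=5 S=184.9523 intr=0.0000 cont=1.7076 V=1.7076[hold]; j=6 S=237.6415 intr=0.0000 cont=0.0000 V=0.0000[hold]  S*(6)=112.0300
k=5: j=0 S=59.8656 intr=91.0244 cont=89.8392 V=91.0244[EX]; j=1 S=76.9202 intr=73.9698 cont=72.7846 V=73.9698[EX]; j=2 S=98.8332 intr=52.0568 cont=50.8716 V=52.0568[EX]; j=3 S=126.9889 intr=23.9011 cont=25.9993 V=25.9993[hold]; j=4 S=163.1655 intr=0.0000 cont=7.5718 V=7.5718[hold]; j=5 S=209.6481 intr=0.0000 cont=0.8468 V=0.8468[hold]  S*(5)=98.8332
k=4: j=0 S=67.8592 intr=83.0308 cont=81.8456 V=83.0308[EX]; j=1 S=87.1910 intr=63.6990 cont=62.5138 V=63.6990[EX]; j=2 S=112.0300 intr=38.8600 cont=38.7161 V=38.8600[EX]; j=3 S=143.9451 intr=6.9449 cont=16.6499 V=16.6499[hold]; j=4 S=184.9523 intr=0.0000 cont=4.1748 V=4.1748[hold]  S*(4)=112.0300
k=3: j=0 S=76.9202 intr=73.9698 cont=72.7846 V=73.9698[EX]; j=1 S=98.8332 intr=52.0568 cont=50.8716 V=52.0568[EX]; j=2 S=126.9889 intr=23.9011 cont=27.5324 V=27.5324[hold]; j=3 S=163.1655 intr=0.0000 cont=10.3280 V=10.3280[hold]  S*(3)=98.8332
k=2: j=0 S=87.1910 intr=63.6990 cont=62.5138 V=63.6990[EX]; j=1 S=112.0300 intr=38.8600 cont=39.4769 V=39.4769[hold]; j=2 S=143.9451 intr=6.9449 cont=18.7779 V=18.7779[hold]  S*(2)=87.1910
k=1: j=0 S=98.8332 intr=52.0568 cont=51.1778 V=52.0568[EX]; j=1 S=126.9889 intr=23.9011 cont=28.8944 V=28.8944[hold]  S*(1)=98.8332
k=0: j=0 S=112.0300 intr=38.8600 cont=40.1529 V=40.1529[hold]  S*(0)=-

price = 40.1529
boundary = - 98.8332 87.1910 98.8332 112.0300 98.8332 112.0300 126.9889
tree:
40.1529
52.0568 28.8944
63.6990 39.4769 18.7779
73.9698 52.0568 27.5324 10.3280
83.0308 63.6990 38.8600 16.6499 4.1748
91.0244 73.9698 52.0568 25.9993 7.5718 0.8468
98.0763 83.0308 63.6990 38.8600 13.5608 1.7076 0.0000
104.2976 91.0244 73.9698 52.0568 23.9011 3.4437 0.0000 0.0000
109.7860 98.0763 83.0308 63.6990 38.8600 6.9449 0.0000 0.0000 0.0000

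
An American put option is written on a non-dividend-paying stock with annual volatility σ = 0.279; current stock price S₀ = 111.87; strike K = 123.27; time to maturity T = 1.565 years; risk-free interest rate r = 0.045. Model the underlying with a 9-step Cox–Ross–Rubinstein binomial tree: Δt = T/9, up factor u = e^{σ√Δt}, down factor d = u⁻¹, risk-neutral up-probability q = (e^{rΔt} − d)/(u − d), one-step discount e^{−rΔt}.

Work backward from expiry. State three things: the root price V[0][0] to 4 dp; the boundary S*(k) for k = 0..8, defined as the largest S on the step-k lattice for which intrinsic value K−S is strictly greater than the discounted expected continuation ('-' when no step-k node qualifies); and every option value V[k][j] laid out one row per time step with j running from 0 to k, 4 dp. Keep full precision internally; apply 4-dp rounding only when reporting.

price = 18.6392
boundary = - - 88.6461 78.9100 88.6461 78.9100 88.6461 99.5833 88.6461
tree:
18.6392
25.8144 11.8859
34.6239 17.5685 6.4926
44.3600 25.1342 10.4152 2.7432
53.0267 34.6239 16.2099 4.8890 0.6794
60.7415 44.3600 24.2817 8.5386 1.3824 0.0000
67.6090 53.0267 34.6239 14.5073 2.8125 0.0000 0.0000
73.7223 60.7415 44.3600 23.6867 5.7222 0.0000 0.0000 0.0000
79.1641 67.6090 53.0267 34.6239 11.6422 0.0000 0.0000 0.0000 0.0000
84.0082 73.7223 60.7415 44.3600 23.6867 0.0000 0.0000 0.0000 0.0000 0.0000

Δt=0.17389  u=1.12338  d=0.89017  q=0.50463  discount=0.99221
step 9 (expiry): payoffs max(K−S,0) = 84.0082 73.7223 60.7415 44.3600 23.6867 0.0000 0.0000 0.0000 0.0000 0.0000
step 8: (k=8,j=0): S=44.1059, (K−S)⁺=79.1641, hold=78.2033 ⇒ V=79.1641 exercise | (k=8,j=1): S=55.6610, (K−S)⁺=67.6090, hold=66.6482 ⇒ V=67.6090 exercise | (k=8,j=2): S=70.2433, (K−S)⁺=53.0267, hold=52.0658 ⇒ V=53.0267 exercise | (k=8,j=3): S=88.6461, (K−S)⁺=34.6239, hold=33.6631 ⇒ V=34.6239 exercise | (k=8,j=4): S=111.8700, (K−S)⁺=11.4000, hold=11.6422 ⇒ V=11.6422 continue | (k=8,j=5): S=141.1783, (K−S)⁺=0.0000, hold=0.0000 ⇒ V=0.0000 continue | (k=8,j=6): S=178.1649, (K−S)⁺=0.0000, hold=0.0000 ⇒ V=0.0000 continue | (k=8,j=7): S=224.8414, (K−S)⁺=0.0000, hold=0.0000 ⇒ V=0.0000 continue | (k=8,j=8): S=283.7465, (K−S)⁺=0.0000, hold=0.0000 ⇒ V=0.0000 continue  boundary S*=88.6461
step 7: (k=7,j=0): S=49.5477, (K−S)⁺=73.7223, hold=72.7614 ⇒ V=73.7223 exercise | (k=7,j=1): S=62.5285, (K−S)⁺=60.7415, hold=59.7807 ⇒ V=60.7415 exercise | (k=7,j=2): S=78.9100, (K−S)⁺=44.3600, hold=43.3991 ⇒ V=44.3600 exercise | (k=7,j=3): S=99.5833, (K−S)⁺=23.6867, hold=22.8471 ⇒ V=23.6867 exercise | (k=7,j=4): S=125.6726, (K−S)⁺=0.0000, hold=5.7222 ⇒ V=5.7222 continue | (k=7,j=5): S=158.5970, (K−S)⁺=0.0000, hold=0.0000 ⇒ V=0.0000 continue | (k=7,j=6): S=200.1470, (K−S)⁺=0.0000, hold=0.0000 ⇒ V=0.0000 continue | (k=7,j=7): S=252.5826, (K−S)⁺=0.0000, hold=0.0000 ⇒ V=0.0000 continue  boundary S*=99.5833
step 6: (k=6,j=0): S=55.6610, (K−S)⁺=67.6090, hold=66.6482 ⇒ V=67.6090 exercise | (k=6,j=1): S=70.2433, (K−S)⁺=53.0267, hold=52.0658 ⇒ V=53.0267 exercise | (k=6,j=2): S=88.6461, (K−S)⁺=34.6239, hold=33.6631 ⇒ V=34.6239 exercise | (k=6,j=3): S=111.8700, (K−S)⁺=11.4000, hold=14.5073 ⇒ V=14.5073 continue | (k=6,j=4): S=141.1783, (K−S)⁺=0.0000, hold=2.8125 ⇒ V=2.8125 continue | (k=6,j=5): S=178.1649, (K−S)⁺=0.0000, hold=0.0000 ⇒ V=0.0000 continue | (k=6,j=6): S=224.8414, (K−S)⁺=0.0000, hold=0.0000 ⇒ V=0.0000 continue  boundary S*=88.6461
step 5: (k=5,j=0): S=62.5285, (K−S)⁺=60.7415, hold=59.7807 ⇒ V=60.7415 exercise | (k=5,j=1): S=78.9100, (K−S)⁺=44.3600, hold=43.3991 ⇒ V=44.3600 exercise | (k=5,j=2): S=99.5833, (K−S)⁺=23.6867, hold=24.2817 ⇒ V=24.2817 continue | (k=5,j=3): S=125.6726, (K−S)⁺=0.0000, hold=8.5386 ⇒ V=8.5386 continue | (k=5,j=4): S=158.5970, (K−S)⁺=0.0000, hold=1.3824 ⇒ V=1.3824 continue | (k=5,j=5): S=200.1470, (K−S)⁺=0.0000, hold=0.0000 ⇒ V=0.0000 continue  boundary S*=78.9100
step 4: (k=4,j=0): S=70.2433, (K−S)⁺=53.0267, hold=52.0658 ⇒ V=53.0267 exercise | (k=4,j=1): S=88.6461, (K−S)⁺=34.6239, hold=33.9610 ⇒ V=34.6239 exercise | (k=4,j=2): S=111.8700, (K−S)⁺=11.4000, hold=16.2099 ⇒ V=16.2099 continue | (k=4,j=3): S=141.1783, (K−S)⁺=0.0000, hold=4.8890 ⇒ V=4.8890 continue | (k=4,j=4): S=178.1649, (K−S)⁺=0.0000, hold=0.6794 ⇒ V=0.6794 continue  boundary S*=88.6461
step 3: (k=3,j=0): S=78.9100, (K−S)⁺=44.3600, hold=43.3991 ⇒ V=44.3600 exercise | (k=3,j=1): S=99.5833, (K−S)⁺=23.6867, hold=25.1342 ⇒ V=25.1342 continue | (k=3,j=2): S=125.6726, (K−S)⁺=0.0000, hold=10.4152 ⇒ V=10.4152 continue | (k=3,j=3): S=158.5970, (K−S)⁺=0.0000, hold=2.7432 ⇒ V=2.7432 continue  boundary S*=78.9100
step 2: (k=2,j=0): S=88.6461, (K−S)⁺=34.6239, hold=34.3879 ⇒ V=34.6239 exercise | (k=2,j=1): S=111.8700, (K−S)⁺=11.4000, hold=17.5685 ⇒ V=17.5685 continue | (k=2,j=2): S=141.1783, (K−S)⁺=0.0000, hold=6.4926 ⇒ V=6.4926 continue  boundary S*=88.6461
step 1: (k=1,j=0): S=99.5833, (K−S)⁺=23.6867, hold=25.8144 ⇒ V=25.8144 continue | (k=1,j=1): S=125.6726, (K−S)⁺=0.0000, hold=11.8859 ⇒ V=11.8859 continue  boundary S*=-
step 0: (k=0,j=0): S=111.8700, (K−S)⁺=11.4000, hold=18.6392 ⇒ V=18.6392 continue  boundary S*=-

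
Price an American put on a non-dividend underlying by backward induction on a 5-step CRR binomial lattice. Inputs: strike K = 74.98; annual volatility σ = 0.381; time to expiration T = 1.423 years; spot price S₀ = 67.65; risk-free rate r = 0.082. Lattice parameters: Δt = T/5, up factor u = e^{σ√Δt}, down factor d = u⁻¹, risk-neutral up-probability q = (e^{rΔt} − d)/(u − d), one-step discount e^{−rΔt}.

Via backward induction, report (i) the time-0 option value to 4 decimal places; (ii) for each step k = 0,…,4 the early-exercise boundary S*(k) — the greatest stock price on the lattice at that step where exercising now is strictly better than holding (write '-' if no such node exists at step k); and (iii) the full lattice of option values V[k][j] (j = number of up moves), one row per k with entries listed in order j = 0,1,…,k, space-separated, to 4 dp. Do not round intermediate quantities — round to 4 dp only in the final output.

price = 13.1096
boundary = - - 45.0528 55.2071 45.0528
tree:
13.1096
20.2545 6.7737
29.9272 11.7939 2.2084
38.2137 19.7729 4.5858 0.0000
44.9762 29.9272 9.5223 0.0000 0.0000
50.4948 38.2137 19.7729 0.0000 0.0000 0.0000

Δt=0.28460, u=1.22539, d=0.81607, q=0.50705, disc=e^(-rΔt)=0.97693
k=5 terminal: V=max(K-S,0) → 50.4948 38.2137 19.7729 0.0000 0.0000 0.0000
k=4: j=0 S=30.0038 intr=44.9762 cont=43.2466 V=44.9762[EX]; j=1 S=45.0528 intr=29.9272 cont=28.1976 V=29.9272[EX]; j=2 S=67.6500 intr=7.3300 cont=9.5223 V=9.5223[hold]; j=3 S=101.5812 intr=0.0000 cont=0.0000 V=0.0000[hold]; j=4 S=152.5313 intr=0.0000 cont=0.0000 V=0.0000[hold]  S*(4)=45.0528
k=3: j=0 S=36.7663 intr=38.2137 cont=36.4842 V=38.2137[EX]; j=1 S=55.2071 intr=19.7729 cont=19.1293 V=19.7729[EX]; j=2 S=82.8973 intr=0.0000 cont=4.5858 V=4.5858[hold]; j=3 S=124.4761 intr=0.0000 cont=0.0000 V=0.0000[hold]  S*(3)=55.2071
k=2: j=0 S=45.0528 intr=29.9272 cont=28.1976 V=29.9272[EX]; j=1 S=67.6500 intr=7.3300 cont=11.7939 V=11.7939[hold]; j=2 S=101.5812 intr=0.0000 cont=2.2084 V=2.2084[hold]  S*(2)=45.0528
k=1: j=0 S=55.2071 intr=19.7729 cont=20.2545 V=20.2545[hold]; j=1 S=82.8973 intr=0.0000 cont=6.7737 V=6.7737[hold]  S*(1)=-
k=0: j=0 S=67.6500 intr=7.3300 cont=13.1096 V=13.1096[hold]  S*(0)=-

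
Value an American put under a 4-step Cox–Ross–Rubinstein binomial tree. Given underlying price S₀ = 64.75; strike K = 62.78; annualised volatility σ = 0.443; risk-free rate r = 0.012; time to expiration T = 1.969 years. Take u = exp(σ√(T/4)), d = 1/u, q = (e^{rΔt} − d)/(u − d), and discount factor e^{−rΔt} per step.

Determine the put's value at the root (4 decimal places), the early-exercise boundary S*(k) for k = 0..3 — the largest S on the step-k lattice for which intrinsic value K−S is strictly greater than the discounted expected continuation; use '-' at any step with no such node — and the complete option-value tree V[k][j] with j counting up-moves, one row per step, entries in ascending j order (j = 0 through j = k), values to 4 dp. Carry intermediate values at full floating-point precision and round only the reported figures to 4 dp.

price = 13.2461
boundary = - - 34.7754 25.4853
tree:
13.2461
19.6378 5.0338
28.0046 8.9195 0.0000
37.2947 15.8047 0.0000 0.0000
44.1031 28.0046 0.0000 0.0000 0.0000

Δt=0.49225  u=1.36453  d=0.73285  q=0.43230  discount=0.99411
step 4 (expiry): payoffs max(K−S,0) = 44.1031 28.0046 0.0000 0.0000 0.0000
step 3: (k=3,j=0): S=25.4853, (K−S)⁺=37.2947, hold=36.9250 ⇒ V=37.2947 exercise | (k=3,j=1): S=47.4522, (K−S)⁺=15.3278, hold=15.8047 ⇒ V=15.8047 continue | (k=3,j=2): S=88.3534, (K−S)⁺=0.0000, hold=0.0000 ⇒ V=0.0000 continue | (k=3,j=3): S=164.5093, (K−S)⁺=0.0000, hold=0.0000 ⇒ V=0.0000 continue  boundary S*=25.4853
step 2: (k=2,j=0): S=34.7754, (K−S)⁺=28.0046, hold=27.8397 ⇒ V=28.0046 exercise | (k=2,j=1): S=64.7500, (K−S)⁺=0.0000, hold=8.9195 ⇒ V=8.9195 continue | (k=2,j=2): S=120.5610, (K−S)⁺=0.0000, hold=0.0000 ⇒ V=0.0000 continue  boundary S*=34.7754
step 1: (k=1,j=0): S=47.4522, (K−S)⁺=15.3278, hold=19.6378 ⇒ V=19.6378 continue | (k=1,j=1): S=88.3534, (K−S)⁺=0.0000, hold=5.0338 ⇒ V=5.0338 continue  boundary S*=-
step 0: (k=0,j=0): S=64.7500, (K−S)⁺=0.0000, hold=13.2461 ⇒ V=13.2461 continue  boundary S*=-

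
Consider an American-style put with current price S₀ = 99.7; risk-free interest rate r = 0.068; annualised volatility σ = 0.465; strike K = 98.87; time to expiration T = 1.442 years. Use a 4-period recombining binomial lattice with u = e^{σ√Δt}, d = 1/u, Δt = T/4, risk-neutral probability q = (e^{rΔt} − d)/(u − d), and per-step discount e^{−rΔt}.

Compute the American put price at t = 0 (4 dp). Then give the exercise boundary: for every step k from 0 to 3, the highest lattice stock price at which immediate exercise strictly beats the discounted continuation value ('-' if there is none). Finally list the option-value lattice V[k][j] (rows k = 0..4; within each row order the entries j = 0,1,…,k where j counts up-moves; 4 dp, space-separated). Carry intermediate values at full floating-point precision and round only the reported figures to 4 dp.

price = 16.7087
boundary = - - 57.0415 75.4124
tree:
16.7087
27.0170 6.1673
41.8285 12.0279 0.0000
55.7242 23.4576 0.0000 0.0000
66.2348 41.8285 0.0000 0.0000 0.0000

Δt=0.36050, u=1.32206, d=0.75639, q=0.47452, disc=e^(-rΔt)=0.97578
k=4 terminal: V=max(K-S,0) → 66.2348 41.8285 0.0000 0.0000 0.0000
k=3: j=0 S=43.1458 intr=55.7242 cont=53.3300 V=55.7242[EX]; j=1 S=75.4124 intr=23.4576 cont=21.4477 V=23.4576[EX]; j=2 S=131.8097 intr=0.0000 cont=0.0000 V=0.0000[hold]; j=3 S=230.3838 intr=0.0000 cont=0.0000 V=0.0000[hold]  S*(3)=75.4124
k=2: j=0 S=57.0415 intr=41.8285 cont=39.4343 V=41.8285[EX]; j=1 S=99.7000 intr=0.0000 cont=12.0279 V=12.0279[hold]; j=2 S=174.2608 intr=0.0000 cont=0.0000 V=0.0000[hold]  S*(2)=57.0415
k=1: j=0 S=75.4124 intr=23.4576 cont=27.0170 V=27.0170[hold]; j=1 S=131.8097 intr=0.0000 cont=6.1673 V=6.1673[hold]  S*(1)=-
k=0: j=0 S=99.7000 intr=0.0000 cont=16.7087 V=16.7087[hold]  S*(0)=-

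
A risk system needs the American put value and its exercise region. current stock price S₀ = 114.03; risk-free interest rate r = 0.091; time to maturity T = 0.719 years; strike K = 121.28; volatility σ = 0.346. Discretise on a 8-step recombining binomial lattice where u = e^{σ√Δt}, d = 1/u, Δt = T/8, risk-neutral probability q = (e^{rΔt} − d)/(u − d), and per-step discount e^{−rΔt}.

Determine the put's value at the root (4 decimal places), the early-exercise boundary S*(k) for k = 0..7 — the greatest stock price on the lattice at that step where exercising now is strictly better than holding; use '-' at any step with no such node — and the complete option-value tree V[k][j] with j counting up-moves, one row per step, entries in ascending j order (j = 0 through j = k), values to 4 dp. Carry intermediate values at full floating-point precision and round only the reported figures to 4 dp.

Δt=0.08987  u=1.10930  d=0.90147  q=0.51361  discount=0.99185
step 8 (expiry): payoffs max(K−S,0) = 71.5485 60.0832 45.9747 28.6136 7.2500 0.0000 0.0000 0.0000 0.0000
step 7: (k=7,j=0): S=55.1671, (K−S)⁺=66.1129, hold=65.1251 ⇒ V=66.1129 exercise | (k=7,j=1): S=67.8855, (K−S)⁺=53.3945, hold=52.4067 ⇒ V=53.3945 exercise | (k=7,j=2): S=83.5360, (K−S)⁺=37.7440, hold=36.7561 ⇒ V=37.7440 exercise | (k=7,j=3): S=102.7947, (K−S)⁺=18.4853, hold=17.4975 ⇒ V=18.4853 exercise | (k=7,j=4): S=126.4933, (K−S)⁺=0.0000, hold=3.4976 ⇒ V=3.4976 continue | (k=7,j=5): S=155.6555, (K−S)⁺=0.0000, hold=0.0000 ⇒ V=0.0000 continue | (k=7,j=6): S=191.5408, (K−S)⁺=0.0000, hold=0.0000 ⇒ V=0.0000 continue | (k=7,j=7): S=235.6993, (K−S)⁺=0.0000, hold=0.0000 ⇒ V=0.0000 continue  boundary S*=102.7947
step 6: (k=6,j=0): S=61.1968, (K−S)⁺=60.0832, hold=59.0954 ⇒ V=60.0832 exercise | (k=6,j=1): S=75.3053, (K−S)⁺=45.9747, hold=44.9869 ⇒ V=45.9747 exercise | (k=6,j=2): S=92.6664, (K−S)⁺=28.6136, hold=27.6258 ⇒ V=28.6136 exercise | (k=6,j=3): S=114.0300, (K−S)⁺=7.2500, hold=10.6997 ⇒ V=10.6997 continue | (k=6,j=4): S=140.3189, (K−S)⁺=0.0000, hold=1.6874 ⇒ V=1.6874 continue | (k=6,j=5): S=172.6684, (K−S)⁺=0.0000, hold=0.0000 ⇒ V=0.0000 continue | (k=6,j=6): S=212.4760, (K−S)⁺=0.0000, hold=0.0000 ⇒ V=0.0000 continue  boundary S*=92.6664
step 5: (k=5,j=0): S=67.8855, (K−S)⁺=53.3945, hold=52.4067 ⇒ V=53.3945 exercise | (k=5,j=1): S=83.5360, (K−S)⁺=37.7440, hold=36.7561 ⇒ V=37.7440 exercise | (k=5,j=2): S=102.7947, (K−S)⁺=18.4853, hold=19.2548 ⇒ V=19.2548 continue | (k=5,j=3): S=126.4933, (K−S)⁺=0.0000, hold=6.0215 ⇒ V=6.0215 continue | (k=5,j=4): S=155.6555, (K−S)⁺=0.0000, hold=0.8140 ⇒ V=0.8140 continue | (k=5,j=5): S=191.5408, (K−S)⁺=0.0000, hold=0.0000 ⇒ V=0.0000 continue  boundary S*=83.5360
step 4: (k=4,j=0): S=75.3053, (K−S)⁺=45.9747, hold=44.9869 ⇒ V=45.9747 exercise | (k=4,j=1): S=92.6664, (K−S)⁺=28.6136, hold=28.0178 ⇒ V=28.6136 exercise | (k=4,j=2): S=114.0300, (K−S)⁺=7.2500, hold=12.3566 ⇒ V=12.3566 continue | (k=4,j=3): S=140.3189, (K−S)⁺=0.0000, hold=3.3196 ⇒ V=3.3196 continue | (k=4,j=4): S=172.6684, (K−S)⁺=0.0000, hold=0.3927 ⇒ V=0.3927 continue  boundary S*=92.6664
step 3: (k=3,j=0): S=83.5360, (K−S)⁺=37.7440, hold=36.7561 ⇒ V=37.7440 exercise | (k=3,j=1): S=102.7947, (K−S)⁺=18.4853, hold=20.0989 ⇒ V=20.0989 continue | (k=3,j=2): S=126.4933, (K−S)⁺=0.0000, hold=7.6523 ⇒ V=7.6523 continue | (k=3,j=3): S=155.6555, (K−S)⁺=0.0000, hold=1.8016 ⇒ V=1.8016 continue  boundary S*=83.5360
step 2: (k=2,j=0): S=92.6664, (K−S)⁺=28.6136, hold=28.4477 ⇒ V=28.6136 exercise | (k=2,j=1): S=114.0300, (K−S)⁺=7.2500, hold=13.5946 ⇒ V=13.5946 continue | (k=2,j=2): S=140.3189, (K−S)⁺=0.0000, hold=4.6095 ⇒ V=4.6095 continue  boundary S*=92.6664
step 1: (k=1,j=0): S=102.7947, (K−S)⁺=18.4853, hold=20.7295 ⇒ V=20.7295 continue | (k=1,j=1): S=126.4933, (K−S)⁺=0.0000, hold=8.9067 ⇒ V=8.9067 continue  boundary S*=-
step 0: (k=0,j=0): S=114.0300, (K−S)⁺=7.2500, hold=14.5379 ⇒ V=14.5379 continue  boundary S*=-

price = 14.5379
boundary = - - 92.6664 83.5360 92.6664 83.5360 92.6664 102.7947
tree:
14.5379
20.7295 8.9067
28.6136 13.5946 4.6095
37.7440 20.0989 7.6523 1.8016
45.9747 28.6136 12.3566 3.3196 0.3927
53.3945 37.7440 19.2548 6.0215 0.8140 0.0000
60.0832 45.9747 28.6136 10.6997 1.6874 0.0000 0.0000
66.1129 53.3945 37.7440 18.4853 3.4976 0.0000 0.0000 0.0000
71.5485 60.0832 45.9747 28.6136 7.2500 0.0000 0.0000 0.0000 0.0000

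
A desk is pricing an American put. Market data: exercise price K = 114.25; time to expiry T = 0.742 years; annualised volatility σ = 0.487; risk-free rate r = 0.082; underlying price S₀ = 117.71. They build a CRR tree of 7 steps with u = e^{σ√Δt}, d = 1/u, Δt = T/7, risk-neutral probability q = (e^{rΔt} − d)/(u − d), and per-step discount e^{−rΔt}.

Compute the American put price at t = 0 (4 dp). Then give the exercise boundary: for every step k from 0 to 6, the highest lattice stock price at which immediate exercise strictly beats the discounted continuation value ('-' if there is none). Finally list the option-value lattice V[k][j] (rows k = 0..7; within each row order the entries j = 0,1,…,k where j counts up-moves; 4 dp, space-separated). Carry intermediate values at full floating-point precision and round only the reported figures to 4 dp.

price = 15.3014
boundary = - - - 73.1533 62.4272 73.1533 85.7223
tree:
15.3014
22.0009 8.5423
30.6358 13.3298 3.6693
41.0967 20.2023 6.3537 0.9169
51.8228 29.5088 10.7942 1.8059 0.0000
60.9762 41.0967 17.8721 3.5570 0.0000 0.0000
68.7874 51.8228 28.5277 7.0060 0.0000 0.0000 0.0000
75.4533 60.9762 41.0967 13.7992 0.0000 0.0000 0.0000 0.0000

params: Δt=0.10600 u=1.17182 d=0.85338 q=0.48786 e^(-rΔt)=0.99135
t_7 payoffs: 75.4533 60.9762 41.0967 13.7992 0.0000 0.0000 0.0000 0.0000
t_6: node(6,0) S=45.4626 payoff=68.7874 vs cont=67.7987 → 68.7874 [stop]  node(6,1) S=62.4272 payoff=51.8228 vs cont=50.8340 → 51.8228 [stop]  node(6,2) S=85.7223 payoff=28.5277 vs cont=27.5390 → 28.5277 [stop]  node(6,3) S=117.7100 payoff=0.0000 vs cont=7.0060 → 7.0060 [wait]  node(6,4) S=161.6341 payoff=0.0000 vs cont=0.0000 → 0.0000 [wait]  node(6,5) S=221.9488 payoff=0.0000 vs cont=0.0000 → 0.0000 [wait]  node(6,6) S=304.7703 payoff=0.0000 vs cont=0.0000 → 0.0000 [wait]  ⇒ S*(6)=85.7223
t_5: node(5,0) S=53.2738 payoff=60.9762 vs cont=59.9874 → 60.9762 [stop]  node(5,1) S=73.1533 payoff=41.0967 vs cont=40.1080 → 41.0967 [stop]  node(5,2) S=100.4508 payoff=13.7992 vs cont=17.8721 → 17.8721 [wait]  node(5,3) S=137.9346 payoff=0.0000 vs cont=3.5570 → 3.5570 [wait]  node(5,4) S=189.4057 payoff=0.0000 vs cont=0.0000 → 0.0000 [wait]  node(5,5) S=260.0834 payoff=0.0000 vs cont=0.0000 → 0.0000 [wait]  ⇒ S*(5)=73.1533
t_4: node(4,0) S=62.4272 payoff=51.8228 vs cont=50.8340 → 51.8228 [stop]  node(4,1) S=85.7223 payoff=28.5277 vs cont=29.5088 → 29.5088 [wait]  node(4,2) S=117.7100 payoff=0.0000 vs cont=10.7942 → 10.7942 [wait]  node(4,3) S=161.6341 payoff=0.0000 vs cont=1.8059 → 1.8059 [wait]  node(4,4) S=221.9488 payoff=0.0000 vs cont=0.0000 → 0.0000 [wait]  ⇒ S*(4)=62.4272
t_3: node(3,0) S=73.1533 payoff=41.0967 vs cont=40.5825 → 41.0967 [stop]  node(3,1) S=100.4508 payoff=13.7992 vs cont=20.2023 → 20.2023 [wait]  node(3,2) S=137.9346 payoff=0.0000 vs cont=6.3537 → 6.3537 [wait]  node(3,3) S=189.4057 payoff=0.0000 vs cont=0.9169 → 0.9169 [wait]  ⇒ S*(3)=73.1533
t_2: node(2,0) S=85.7223 payoff=28.5277 vs cont=30.6358 → 30.6358 [wait]  node(2,1) S=117.7100 payoff=0.0000 vs cont=13.3298 → 13.3298 [wait]  node(2,2) S=161.6341 payoff=0.0000 vs cont=3.6693 → 3.6693 [wait]  ⇒ S*(2)=-
t_1: node(1,0) S=100.4508 payoff=13.7992 vs cont=22.0009 → 22.0009 [wait]  node(1,1) S=137.9346 payoff=0.0000 vs cont=8.5423 → 8.5423 [wait]  ⇒ S*(1)=-
t_0: node(0,0) S=117.7100 payoff=0.0000 vs cont=15.3014 → 15.3014 [wait]  ⇒ S*(0)=-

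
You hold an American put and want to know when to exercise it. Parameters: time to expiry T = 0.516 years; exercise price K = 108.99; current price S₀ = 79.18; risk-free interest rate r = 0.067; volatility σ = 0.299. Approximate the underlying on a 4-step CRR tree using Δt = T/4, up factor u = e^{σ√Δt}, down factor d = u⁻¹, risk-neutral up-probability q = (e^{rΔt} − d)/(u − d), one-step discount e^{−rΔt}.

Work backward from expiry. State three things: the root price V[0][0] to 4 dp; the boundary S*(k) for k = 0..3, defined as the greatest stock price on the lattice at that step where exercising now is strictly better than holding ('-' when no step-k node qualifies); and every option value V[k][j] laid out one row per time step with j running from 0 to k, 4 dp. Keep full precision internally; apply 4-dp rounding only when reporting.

price = 29.8100
boundary = 79.1800 71.1175 79.1800 88.1566
tree:
29.8100
37.8725 20.8476
45.1141 29.8100 12.7093
51.6182 37.8725 20.8334 5.2277
57.4601 45.1141 29.8100 10.8392 0.0000

Δt=0.12900, u=1.11337, d=0.89817, q=0.51352, disc=e^(-rΔt)=0.99139
k=4 terminal: V=max(K-S,0) → 57.4601 45.1141 29.8100 10.8392 0.0000
k=3: j=0 S=57.3718 intr=51.6182 cont=50.6803 V=51.6182[EX]; j=1 S=71.1175 intr=37.8725 cont=36.9346 V=37.8725[EX]; j=2 S=88.1566 intr=20.8334 cont=19.8955 V=20.8334[EX]; j=3 S=109.2780 intr=0.0000 cont=5.2277 V=5.2277[hold]  S*(3)=88.1566
k=2: j=0 S=63.8759 intr=45.1141 cont=44.1761 V=45.1141[EX]; j=1 S=79.1800 intr=29.8100 cont=28.8721 V=29.8100[EX]; j=2 S=98.1508 intr=10.8392 cont=12.7093 V=12.7093[hold]  S*(2)=79.1800
k=1: j=0 S=71.1175 intr=37.8725 cont=36.9346 V=37.8725[EX]; j=1 S=88.1566 intr=20.8334 cont=20.8476 V=20.8476[hold]  S*(1)=71.1175
k=0: j=0 S=79.1800 intr=29.8100 cont=28.8793 V=29.8100[EX]  S*(0)=79.1800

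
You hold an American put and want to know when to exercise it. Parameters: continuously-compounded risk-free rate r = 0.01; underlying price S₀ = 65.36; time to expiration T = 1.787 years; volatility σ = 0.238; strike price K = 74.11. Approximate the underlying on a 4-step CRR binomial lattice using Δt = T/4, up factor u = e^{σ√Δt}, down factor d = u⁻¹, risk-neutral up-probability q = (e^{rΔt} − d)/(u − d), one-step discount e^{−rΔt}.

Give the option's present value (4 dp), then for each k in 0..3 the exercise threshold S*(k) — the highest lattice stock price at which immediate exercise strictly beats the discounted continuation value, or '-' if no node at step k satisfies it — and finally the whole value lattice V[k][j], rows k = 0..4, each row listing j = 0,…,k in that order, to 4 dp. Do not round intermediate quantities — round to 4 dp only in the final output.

Δt=0.44675, u=1.17243, d=0.85293, q=0.47433, disc=e^(-rΔt)=0.99554
k=4 terminal: V=max(K-S,0) → 39.5188 26.5613 8.7500 0.0000 0.0000
k=3: j=0 S=40.5557 intr=33.5543 cont=33.2239 V=33.5543[EX]; j=1 S=55.7475 intr=18.3625 cont=18.0321 V=18.3625[EX]; j=2 S=76.6300 intr=0.0000 cont=4.5791 V=4.5791[hold]; j=3 S=105.3348 intr=0.0000 cont=0.0000 V=0.0000[hold]  S*(3)=55.7475
k=2: j=0 S=47.5487 intr=26.5613 cont=26.2309 V=26.5613[EX]; j=1 S=65.3600 intr=8.7500 cont=11.7719 V=11.7719[hold]; j=2 S=89.8432 intr=0.0000 cont=2.3964 V=2.3964[hold]  S*(2)=47.5487
k=1: j=0 S=55.7475 intr=18.3625 cont=19.4591 V=19.4591[hold]; j=1 S=76.6300 intr=0.0000 cont=7.2922 V=7.2922[hold]  S*(1)=-
k=0: j=0 S=65.3600 intr=8.7500 cont=13.6270 V=13.6270[hold]  S*(0)=-

price = 13.6270
boundary = - - 47.5487 55.7475
tree:
13.6270
19.4591 7.2922
26.5613 11.7719 2.3964
33.5543 18.3625 4.5791 0.0000
39.5188 26.5613 8.7500 0.0000 0.0000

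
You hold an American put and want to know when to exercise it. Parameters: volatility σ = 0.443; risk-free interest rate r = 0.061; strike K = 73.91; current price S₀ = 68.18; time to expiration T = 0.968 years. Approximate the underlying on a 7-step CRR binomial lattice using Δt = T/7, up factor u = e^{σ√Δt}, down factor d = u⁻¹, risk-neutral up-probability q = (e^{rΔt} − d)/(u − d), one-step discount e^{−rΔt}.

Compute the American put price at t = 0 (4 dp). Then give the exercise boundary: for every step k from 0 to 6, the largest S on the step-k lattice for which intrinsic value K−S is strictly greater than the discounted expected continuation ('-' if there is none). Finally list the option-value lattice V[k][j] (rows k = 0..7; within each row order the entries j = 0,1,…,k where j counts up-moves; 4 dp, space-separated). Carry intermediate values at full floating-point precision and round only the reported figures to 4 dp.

Δt=0.13829, u=1.17908, d=0.84812, q=0.48450, disc=e^(-rΔt)=0.99160
k=7 terminal: V=max(K-S,0) → 52.3899 43.9919 32.3167 16.0854 0.0000 0.0000 0.0000 0.0000
k=6: j=0 S=25.3740 intr=48.5360 cont=47.9151 V=48.5360[EX]; j=1 S=35.2759 intr=38.6341 cont=38.0132 V=38.6341[EX]; j=2 S=49.0420 intr=24.8680 cont=24.2472 V=24.8680[EX]; j=3 S=68.1800 intr=5.7300 cont=8.2223 V=8.2223[hold]; j=4 S=94.7864 intr=0.0000 cont=0.0000 V=0.0000[hold]; j=5 S=131.7757 intr=0.0000 cont=0.0000 V=0.0000[hold]; j=6 S=183.1996 intr=0.0000 cont=0.0000 V=0.0000[hold]  S*(6)=49.0420
k=5: j=0 S=29.9181 intr=43.9919 cont=43.3711 V=43.9919[EX]; j=1 S=41.5933 intr=32.3167 cont=31.6959 V=32.3167[EX]; j=2 S=57.8246 intr=16.0854 cont=16.6620 V=16.6620[hold]; j=3 S=80.3899 intr=0.0000 cont=4.2030 V=4.2030[hold]; j=4 S=111.7611 intr=0.0000 cont=0.0000 V=0.0000[hold]; j=5 S=155.3745 intr=0.0000 cont=0.0000 V=0.0000[hold]  S*(5)=41.5933
k=4: j=0 S=35.2759 intr=38.6341 cont=38.0132 V=38.6341[EX]; j=1 S=49.0420 intr=24.8680 cont=24.5242 V=24.8680[EX]; j=2 S=68.1800 intr=5.7300 cont=10.5363 V=10.5363[hold]; j=3 S=94.7864 intr=0.0000 cont=2.1484 V=2.1484[hold]; j=4 S=131.7757 intr=0.0000 cont=0.0000 V=0.0000[hold]  S*(4)=49.0420
k=3: j=0 S=41.5933 intr=32.3167 cont=31.6959 V=32.3167[EX]; j=1 S=57.8246 intr=16.0854 cont=17.7737 V=17.7737[hold]; j=2 S=80.3899 intr=0.0000 cont=6.4180 V=6.4180[hold]; j=3 S=111.7611 intr=0.0000 cont=1.0982 V=1.0982[hold]  S*(3)=41.5933
k=2: j=0 S=49.0420 intr=24.8680 cont=25.0583 V=25.0583[hold]; j=1 S=68.1800 intr=5.7300 cont=12.1687 V=12.1687[hold]; j=2 S=94.7864 intr=0.0000 cont=3.8083 V=3.8083[hold]  S*(2)=-
k=1: j=0 S=57.8246 intr=16.0854 cont=18.6552 V=18.6552[hold]; j=1 S=80.3899 intr=0.0000 cont=8.0499 V=8.0499[hold]  S*(1)=-
k=0: j=0 S=68.1800 intr=5.7300 cont=13.4033 V=13.4033[hold]  S*(0)=-

price = 13.4033
boundary = - - - 41.5933 49.0420 41.5933 49.0420
tree:
13.4033
18.6552 8.0499
25.0583 12.1687 3.8083
32.3167 17.7737 6.4180 1.0982
38.6341 24.8680 10.5363 2.1484 0.0000
43.9919 32.3167 16.6620 4.2030 0.0000 0.0000
48.5360 38.6341 24.8680 8.2223 0.0000 0.0000 0.0000
52.3899 43.9919 32.3167 16.0854 0.0000 0.0000 0.0000 0.0000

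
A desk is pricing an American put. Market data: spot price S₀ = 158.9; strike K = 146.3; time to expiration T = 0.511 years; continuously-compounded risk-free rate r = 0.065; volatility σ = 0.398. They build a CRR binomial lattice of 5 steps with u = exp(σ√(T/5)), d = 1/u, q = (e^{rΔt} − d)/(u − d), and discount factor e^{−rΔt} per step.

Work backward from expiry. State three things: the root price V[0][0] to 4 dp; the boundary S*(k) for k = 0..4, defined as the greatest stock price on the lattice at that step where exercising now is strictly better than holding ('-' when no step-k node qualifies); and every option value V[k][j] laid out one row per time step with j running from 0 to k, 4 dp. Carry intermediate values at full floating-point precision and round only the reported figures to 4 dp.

Δt=0.10220, u=1.13568, d=0.88053, q=0.49436, disc=e^(-rΔt)=0.99338
k=5 terminal: V=max(K-S,0) → 62.1924 37.8197 6.3844 0.0000 0.0000 0.0000
k=4: j=0 S=95.5197 intr=50.7803 cont=49.8116 V=50.7803[EX]; j=1 S=123.1994 intr=23.1006 cont=22.1320 V=23.1006[EX]; j=2 S=158.9000 intr=0.0000 cont=3.2069 V=3.2069[hold]; j=3 S=204.9459 intr=0.0000 cont=0.0000 V=0.0000[hold]; j=4 S=264.3350 intr=0.0000 cont=0.0000 V=0.0000[hold]  S*(4)=123.1994
k=3: j=0 S=108.4803 intr=37.8197 cont=36.8511 V=37.8197[EX]; j=1 S=139.9156 intr=6.3844 cont=13.1782 V=13.1782[hold]; j=2 S=180.4603 intr=0.0000 cont=1.6108 V=1.6108[hold]; j=3 S=232.7539 intr=0.0000 cont=0.0000 V=0.0000[hold]  S*(3)=108.4803
k=2: j=0 S=123.1994 intr=23.1006 cont=25.4683 V=25.4683[hold]; j=1 S=158.9000 intr=0.0000 cont=7.4104 V=7.4104[hold]; j=2 S=204.9459 intr=0.0000 cont=0.8091 V=0.8091[hold]  S*(2)=-
k=1: j=0 S=139.9156 intr=6.3844 cont=16.4318 V=16.4318[hold]; j=1 S=180.4603 intr=0.0000 cont=4.1196 V=4.1196[hold]  S*(1)=-
k=0: j=0 S=158.9000 intr=0.0000 cont=10.2767 V=10.2767[hold]  S*(0)=-

price = 10.2767
boundary = - - - 108.4803 123.1994
tree:
10.2767
16.4318 4.1196
25.4683 7.4104 0.8091
37.8197 13.1782 1.6108 0.0000
50.7803 23.1006 3.2069 0.0000 0.0000
62.1924 37.8197 6.3844 0.0000 0.0000 0.0000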